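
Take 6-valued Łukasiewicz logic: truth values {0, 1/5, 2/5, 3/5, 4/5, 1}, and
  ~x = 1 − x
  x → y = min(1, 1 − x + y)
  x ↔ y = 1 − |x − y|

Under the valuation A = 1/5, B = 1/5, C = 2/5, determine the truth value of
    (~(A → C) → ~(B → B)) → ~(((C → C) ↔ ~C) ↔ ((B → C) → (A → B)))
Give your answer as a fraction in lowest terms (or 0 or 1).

2/5

A → C = 1/5 → 2/5 = 1
~(A → C) = ~1 = 0
B → B = 1/5 → 1/5 = 1
~(B → B) = ~1 = 0
~(A → C) → ~(B → B) = 0 → 0 = 1
C → C = 2/5 → 2/5 = 1
~C = ~2/5 = 3/5
(C → C) ↔ ~C = 1 ↔ 3/5 = 3/5
B → C = 1/5 → 2/5 = 1
A → B = 1/5 → 1/5 = 1
(B → C) → (A → B) = 1 → 1 = 1
((C → C) ↔ ~C) ↔ ((B → C) → (A → B)) = 3/5 ↔ 1 = 3/5
~(((C → C) ↔ ~C) ↔ ((B → C) → (A → B))) = ~3/5 = 2/5
(~(A → C) → ~(B → B)) → ~(((C → C) ↔ ~C) ↔ ((B → C) → (A → B))) = 1 → 2/5 = 2/5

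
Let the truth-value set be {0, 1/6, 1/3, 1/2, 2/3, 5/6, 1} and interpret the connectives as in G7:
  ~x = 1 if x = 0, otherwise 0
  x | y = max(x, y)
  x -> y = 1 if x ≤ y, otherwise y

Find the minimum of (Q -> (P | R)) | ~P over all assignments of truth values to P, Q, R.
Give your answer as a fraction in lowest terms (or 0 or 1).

Take P = 1/6, Q = 1/3, R = 0:
P | R = 1/6 | 0 = 1/6
Q -> (P | R) = 1/3 -> 1/6 = 1/6
~P = ~1/6 = 0
(Q -> (P | R)) | ~P = 1/6 | 0 = 1/6
No assignment yields a value below 1/6, so this is the minimum.

1/6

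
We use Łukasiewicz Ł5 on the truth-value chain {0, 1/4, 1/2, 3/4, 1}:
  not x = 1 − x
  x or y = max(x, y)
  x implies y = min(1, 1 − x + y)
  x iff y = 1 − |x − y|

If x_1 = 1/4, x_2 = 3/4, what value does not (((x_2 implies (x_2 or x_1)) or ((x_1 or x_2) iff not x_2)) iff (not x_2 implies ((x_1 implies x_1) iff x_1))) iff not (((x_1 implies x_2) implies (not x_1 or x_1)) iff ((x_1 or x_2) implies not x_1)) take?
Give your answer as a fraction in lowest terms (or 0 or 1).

x_2 or x_1 = 3/4 or 1/4 = 3/4
x_2 implies (x_2 or x_1) = 3/4 implies 3/4 = 1
x_1 or x_2 = 1/4 or 3/4 = 3/4
not x_2 = not 3/4 = 1/4
(x_1 or x_2) iff not x_2 = 3/4 iff 1/4 = 1/2
(x_2 implies (x_2 or x_1)) or ((x_1 or x_2) iff not x_2) = 1 or 1/2 = 1
not x_2 = not 3/4 = 1/4
x_1 implies x_1 = 1/4 implies 1/4 = 1
(x_1 implies x_1) iff x_1 = 1 iff 1/4 = 1/4
not x_2 implies ((x_1 implies x_1) iff x_1) = 1/4 implies 1/4 = 1
((x_2 implies (x_2 or x_1)) or ((x_1 or x_2) iff not x_2)) iff (not x_2 implies ((x_1 implies x_1) iff x_1)) = 1 iff 1 = 1
not (((x_2 implies (x_2 or x_1)) or ((x_1 or x_2) iff not x_2)) iff (not x_2 implies ((x_1 implies x_1) iff x_1))) = not 1 = 0
x_1 implies x_2 = 1/4 implies 3/4 = 1
not x_1 = not 1/4 = 3/4
not x_1 or x_1 = 3/4 or 1/4 = 3/4
(x_1 implies x_2) implies (not x_1 or x_1) = 1 implies 3/4 = 3/4
x_1 or x_2 = 1/4 or 3/4 = 3/4
not x_1 = not 1/4 = 3/4
(x_1 or x_2) implies not x_1 = 3/4 implies 3/4 = 1
((x_1 implies x_2) implies (not x_1 or x_1)) iff ((x_1 or x_2) implies not x_1) = 3/4 iff 1 = 3/4
not (((x_1 implies x_2) implies (not x_1 or x_1)) iff ((x_1 or x_2) implies not x_1)) = not 3/4 = 1/4
not (((x_2 implies (x_2 or x_1)) or ((x_1 or x_2) iff not x_2)) iff (not x_2 implies ((x_1 implies x_1) iff x_1))) iff not (((x_1 implies x_2) implies (not x_1 or x_1)) iff ((x_1 or x_2) implies not x_1)) = 0 iff 1/4 = 3/4

3/4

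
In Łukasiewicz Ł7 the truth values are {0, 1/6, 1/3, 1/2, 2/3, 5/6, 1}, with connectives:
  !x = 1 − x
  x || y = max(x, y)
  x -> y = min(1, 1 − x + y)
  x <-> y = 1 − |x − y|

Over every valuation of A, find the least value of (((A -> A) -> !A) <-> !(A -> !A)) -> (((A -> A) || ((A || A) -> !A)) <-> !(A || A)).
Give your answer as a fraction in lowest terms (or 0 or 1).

Take A = 2/3:
A -> A = 2/3 -> 2/3 = 1
!A = !2/3 = 1/3
(A -> A) -> !A = 1 -> 1/3 = 1/3
!A = !2/3 = 1/3
A -> !A = 2/3 -> 1/3 = 2/3
!(A -> !A) = !2/3 = 1/3
((A -> A) -> !A) <-> !(A -> !A) = 1/3 <-> 1/3 = 1
A -> A = 2/3 -> 2/3 = 1
A || A = 2/3 || 2/3 = 2/3
!A = !2/3 = 1/3
(A || A) -> !A = 2/3 -> 1/3 = 2/3
(A -> A) || ((A || A) -> !A) = 1 || 2/3 = 1
A || A = 2/3 || 2/3 = 2/3
!(A || A) = !2/3 = 1/3
((A -> A) || ((A || A) -> !A)) <-> !(A || A) = 1 <-> 1/3 = 1/3
(((A -> A) -> !A) <-> !(A -> !A)) -> (((A -> A) || ((A || A) -> !A)) <-> !(A || A)) = 1 -> 1/3 = 1/3
No assignment yields a value below 1/3, so this is the minimum.

1/3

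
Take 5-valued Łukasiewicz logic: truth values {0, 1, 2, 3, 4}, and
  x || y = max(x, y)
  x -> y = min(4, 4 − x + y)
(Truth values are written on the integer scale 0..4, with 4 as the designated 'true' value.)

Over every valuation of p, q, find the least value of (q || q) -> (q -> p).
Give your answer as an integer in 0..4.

Take p = 0, q = 4:
q || q = 4 || 4 = 4
q -> p = 4 -> 0 = 0
(q || q) -> (q -> p) = 4 -> 0 = 0
No assignment yields a value below 0, so this is the minimum.

0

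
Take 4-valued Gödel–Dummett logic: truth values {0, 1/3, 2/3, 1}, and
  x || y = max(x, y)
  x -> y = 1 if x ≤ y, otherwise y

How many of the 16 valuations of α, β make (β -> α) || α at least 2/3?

α = 0, β = 0 ↦ 1  ≥
α = 0, β = 1/3 ↦ 0  <
α = 0, β = 2/3 ↦ 0  <
α = 0, β = 1 ↦ 0  <
α = 1/3, β = 0 ↦ 1  ≥
α = 1/3, β = 1/3 ↦ 1  ≥
α = 1/3, β = 2/3 ↦ 1/3  <
α = 1/3, β = 1 ↦ 1/3  <
α = 2/3, β = 0 ↦ 1  ≥
α = 2/3, β = 1/3 ↦ 1  ≥
α = 2/3, β = 2/3 ↦ 1  ≥
α = 2/3, β = 1 ↦ 2/3  ≥
α = 1, β = 0 ↦ 1  ≥
α = 1, β = 1/3 ↦ 1  ≥
α = 1, β = 2/3 ↦ 1  ≥
α = 1, β = 1 ↦ 1  ≥
So 11 of the 16 assignments meet the threshold.

11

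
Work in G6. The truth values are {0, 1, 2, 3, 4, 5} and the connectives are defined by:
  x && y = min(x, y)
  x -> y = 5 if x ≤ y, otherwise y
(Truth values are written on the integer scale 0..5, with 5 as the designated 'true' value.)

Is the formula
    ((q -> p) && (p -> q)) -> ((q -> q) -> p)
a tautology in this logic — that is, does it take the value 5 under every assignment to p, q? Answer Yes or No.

No

Counterexample: take p = 0, q = 0.
q -> p = 0 -> 0 = 5
p -> q = 0 -> 0 = 5
(q -> p) && (p -> q) = 5 && 5 = 5
q -> q = 0 -> 0 = 5
(q -> q) -> p = 5 -> 0 = 0
((q -> p) && (p -> q)) -> ((q -> q) -> p) = 5 -> 0 = 0
This gives 0 ≠ 5.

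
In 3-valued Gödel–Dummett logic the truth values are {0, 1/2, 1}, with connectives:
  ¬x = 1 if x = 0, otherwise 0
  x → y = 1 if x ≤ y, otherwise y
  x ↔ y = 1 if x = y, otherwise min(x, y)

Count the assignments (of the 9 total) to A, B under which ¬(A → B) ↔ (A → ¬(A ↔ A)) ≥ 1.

A = 0, B = 0 ↦ 0  <
A = 0, B = 1/2 ↦ 0  <
A = 0, B = 1 ↦ 0  <
A = 1/2, B = 0 ↦ 0  <
A = 1/2, B = 1/2 ↦ 1  ≥
A = 1/2, B = 1 ↦ 1  ≥
A = 1, B = 0 ↦ 0  <
A = 1, B = 1/2 ↦ 1  ≥
A = 1, B = 1 ↦ 1  ≥
So 4 of the 9 assignments meet the threshold.

4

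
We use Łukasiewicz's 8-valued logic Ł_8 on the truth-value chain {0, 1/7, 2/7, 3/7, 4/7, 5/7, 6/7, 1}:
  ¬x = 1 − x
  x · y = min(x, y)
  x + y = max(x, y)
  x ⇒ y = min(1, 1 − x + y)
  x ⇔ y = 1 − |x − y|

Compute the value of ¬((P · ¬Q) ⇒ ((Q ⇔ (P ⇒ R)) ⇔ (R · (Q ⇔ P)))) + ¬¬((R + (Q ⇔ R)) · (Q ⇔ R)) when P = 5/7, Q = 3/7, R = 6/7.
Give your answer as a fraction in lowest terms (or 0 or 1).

¬Q = ¬3/7 = 4/7
P · ¬Q = 5/7 · 4/7 = 4/7
P ⇒ R = 5/7 ⇒ 6/7 = 1
Q ⇔ (P ⇒ R) = 3/7 ⇔ 1 = 3/7
Q ⇔ P = 3/7 ⇔ 5/7 = 5/7
R · (Q ⇔ P) = 6/7 · 5/7 = 5/7
(Q ⇔ (P ⇒ R)) ⇔ (R · (Q ⇔ P)) = 3/7 ⇔ 5/7 = 5/7
(P · ¬Q) ⇒ ((Q ⇔ (P ⇒ R)) ⇔ (R · (Q ⇔ P))) = 4/7 ⇒ 5/7 = 1
¬((P · ¬Q) ⇒ ((Q ⇔ (P ⇒ R)) ⇔ (R · (Q ⇔ P)))) = ¬1 = 0
Q ⇔ R = 3/7 ⇔ 6/7 = 4/7
R + (Q ⇔ R) = 6/7 + 4/7 = 6/7
Q ⇔ R = 3/7 ⇔ 6/7 = 4/7
(R + (Q ⇔ R)) · (Q ⇔ R) = 6/7 · 4/7 = 4/7
¬((R + (Q ⇔ R)) · (Q ⇔ R)) = ¬4/7 = 3/7
¬¬((R + (Q ⇔ R)) · (Q ⇔ R)) = ¬3/7 = 4/7
¬((P · ¬Q) ⇒ ((Q ⇔ (P ⇒ R)) ⇔ (R · (Q ⇔ P)))) + ¬¬((R + (Q ⇔ R)) · (Q ⇔ R)) = 0 + 4/7 = 4/7

4/7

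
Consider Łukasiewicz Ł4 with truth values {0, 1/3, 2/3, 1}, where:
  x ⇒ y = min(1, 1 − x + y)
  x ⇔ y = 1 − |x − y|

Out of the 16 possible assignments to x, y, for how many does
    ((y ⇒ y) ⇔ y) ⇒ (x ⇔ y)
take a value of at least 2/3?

x = 0, y = 0 ↦ 1  ≥
x = 0, y = 1/3 ↦ 1  ≥
x = 0, y = 2/3 ↦ 2/3  ≥
x = 0, y = 1 ↦ 0  <
x = 1/3, y = 0 ↦ 1  ≥
x = 1/3, y = 1/3 ↦ 1  ≥
x = 1/3, y = 2/3 ↦ 1  ≥
x = 1/3, y = 1 ↦ 1/3  <
x = 2/3, y = 0 ↦ 1  ≥
x = 2/3, y = 1/3 ↦ 1  ≥
x = 2/3, y = 2/3 ↦ 1  ≥
x = 2/3, y = 1 ↦ 2/3  ≥
x = 1, y = 0 ↦ 1  ≥
x = 1, y = 1/3 ↦ 1  ≥
x = 1, y = 2/3 ↦ 1  ≥
x = 1, y = 1 ↦ 1  ≥
So 14 of the 16 assignments meet the threshold.

14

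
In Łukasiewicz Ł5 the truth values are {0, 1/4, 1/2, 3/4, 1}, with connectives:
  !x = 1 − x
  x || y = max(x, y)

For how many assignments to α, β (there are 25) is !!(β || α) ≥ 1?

value 1: 9 assignments (counts)
value 3/4: 7 assignments
value 1/2: 5 assignments
value 1/4: 3 assignments
value 0: 1 assignment
So 9 of the 25 assignments meet the threshold.

9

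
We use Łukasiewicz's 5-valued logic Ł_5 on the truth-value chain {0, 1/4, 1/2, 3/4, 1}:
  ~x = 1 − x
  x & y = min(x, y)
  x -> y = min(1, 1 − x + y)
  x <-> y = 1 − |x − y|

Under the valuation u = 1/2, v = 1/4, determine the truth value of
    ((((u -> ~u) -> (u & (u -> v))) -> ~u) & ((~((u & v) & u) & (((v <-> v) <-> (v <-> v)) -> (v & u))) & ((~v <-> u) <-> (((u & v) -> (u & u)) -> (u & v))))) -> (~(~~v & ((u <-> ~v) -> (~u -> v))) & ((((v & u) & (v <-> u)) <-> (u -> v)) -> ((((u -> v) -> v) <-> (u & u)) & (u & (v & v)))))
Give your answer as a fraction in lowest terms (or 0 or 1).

1

~u = ~1/2 = 1/2
u -> ~u = 1/2 -> 1/2 = 1
u -> v = 1/2 -> 1/4 = 3/4
u & (u -> v) = 1/2 & 3/4 = 1/2
(u -> ~u) -> (u & (u -> v)) = 1 -> 1/2 = 1/2
~u = ~1/2 = 1/2
((u -> ~u) -> (u & (u -> v))) -> ~u = 1/2 -> 1/2 = 1
u & v = 1/2 & 1/4 = 1/4
(u & v) & u = 1/4 & 1/2 = 1/4
~((u & v) & u) = ~1/4 = 3/4
v <-> v = 1/4 <-> 1/4 = 1
v <-> v = 1/4 <-> 1/4 = 1
(v <-> v) <-> (v <-> v) = 1 <-> 1 = 1
v & u = 1/4 & 1/2 = 1/4
((v <-> v) <-> (v <-> v)) -> (v & u) = 1 -> 1/4 = 1/4
~((u & v) & u) & (((v <-> v) <-> (v <-> v)) -> (v & u)) = 3/4 & 1/4 = 1/4
~v = ~1/4 = 3/4
~v <-> u = 3/4 <-> 1/2 = 3/4
u & v = 1/2 & 1/4 = 1/4
u & u = 1/2 & 1/2 = 1/2
(u & v) -> (u & u) = 1/4 -> 1/2 = 1
u & v = 1/2 & 1/4 = 1/4
((u & v) -> (u & u)) -> (u & v) = 1 -> 1/4 = 1/4
(~v <-> u) <-> (((u & v) -> (u & u)) -> (u & v)) = 3/4 <-> 1/4 = 1/2
(~((u & v) & u) & (((v <-> v) <-> (v <-> v)) -> (v & u))) & ((~v <-> u) <-> (((u & v) -> (u & u)) -> (u & v))) = 1/4 & 1/2 = 1/4
(((u -> ~u) -> (u & (u -> v))) -> ~u) & ((~((u & v) & u) & (((v <-> v) <-> (v <-> v)) -> (v & u))) & ((~v <-> u) <-> (((u & v) -> (u & u)) -> (u & v)))) = 1 & 1/4 = 1/4
~v = ~1/4 = 3/4
~~v = ~3/4 = 1/4
~v = ~1/4 = 3/4
u <-> ~v = 1/2 <-> 3/4 = 3/4
~u = ~1/2 = 1/2
~u -> v = 1/2 -> 1/4 = 3/4
(u <-> ~v) -> (~u -> v) = 3/4 -> 3/4 = 1
~~v & ((u <-> ~v) -> (~u -> v)) = 1/4 & 1 = 1/4
~(~~v & ((u <-> ~v) -> (~u -> v))) = ~1/4 = 3/4
v & u = 1/4 & 1/2 = 1/4
v <-> u = 1/4 <-> 1/2 = 3/4
(v & u) & (v <-> u) = 1/4 & 3/4 = 1/4
u -> v = 1/2 -> 1/4 = 3/4
((v & u) & (v <-> u)) <-> (u -> v) = 1/4 <-> 3/4 = 1/2
u -> v = 1/2 -> 1/4 = 3/4
(u -> v) -> v = 3/4 -> 1/4 = 1/2
u & u = 1/2 & 1/2 = 1/2
((u -> v) -> v) <-> (u & u) = 1/2 <-> 1/2 = 1
v & v = 1/4 & 1/4 = 1/4
u & (v & v) = 1/2 & 1/4 = 1/4
(((u -> v) -> v) <-> (u & u)) & (u & (v & v)) = 1 & 1/4 = 1/4
(((v & u) & (v <-> u)) <-> (u -> v)) -> ((((u -> v) -> v) <-> (u & u)) & (u & (v & v))) = 1/2 -> 1/4 = 3/4
~(~~v & ((u <-> ~v) -> (~u -> v))) & ((((v & u) & (v <-> u)) <-> (u -> v)) -> ((((u -> v) -> v) <-> (u & u)) & (u & (v & v)))) = 3/4 & 3/4 = 3/4
((((u -> ~u) -> (u & (u -> v))) -> ~u) & ((~((u & v) & u) & (((v <-> v) <-> (v <-> v)) -> (v & u))) & ((~v <-> u) <-> (((u & v) -> (u & u)) -> (u & v))))) -> (~(~~v & ((u <-> ~v) -> (~u -> v))) & ((((v & u) & (v <-> u)) <-> (u -> v)) -> ((((u -> v) -> v) <-> (u & u)) & (u & (v & v))))) = 1/4 -> 3/4 = 1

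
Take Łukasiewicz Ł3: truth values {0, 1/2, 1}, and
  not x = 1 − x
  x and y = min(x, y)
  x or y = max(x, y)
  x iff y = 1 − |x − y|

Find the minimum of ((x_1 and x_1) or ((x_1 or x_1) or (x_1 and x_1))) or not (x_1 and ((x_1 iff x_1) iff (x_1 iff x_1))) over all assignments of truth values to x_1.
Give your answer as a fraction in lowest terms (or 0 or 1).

1/2

Take x_1 = 1/2:
x_1 and x_1 = 1/2 and 1/2 = 1/2
x_1 or x_1 = 1/2 or 1/2 = 1/2
x_1 and x_1 = 1/2 and 1/2 = 1/2
(x_1 or x_1) or (x_1 and x_1) = 1/2 or 1/2 = 1/2
(x_1 and x_1) or ((x_1 or x_1) or (x_1 and x_1)) = 1/2 or 1/2 = 1/2
x_1 iff x_1 = 1/2 iff 1/2 = 1
x_1 iff x_1 = 1/2 iff 1/2 = 1
(x_1 iff x_1) iff (x_1 iff x_1) = 1 iff 1 = 1
x_1 and ((x_1 iff x_1) iff (x_1 iff x_1)) = 1/2 and 1 = 1/2
not (x_1 and ((x_1 iff x_1) iff (x_1 iff x_1))) = not 1/2 = 1/2
((x_1 and x_1) or ((x_1 or x_1) or (x_1 and x_1))) or not (x_1 and ((x_1 iff x_1) iff (x_1 iff x_1))) = 1/2 or 1/2 = 1/2
No assignment yields a value below 1/2, so this is the minimum.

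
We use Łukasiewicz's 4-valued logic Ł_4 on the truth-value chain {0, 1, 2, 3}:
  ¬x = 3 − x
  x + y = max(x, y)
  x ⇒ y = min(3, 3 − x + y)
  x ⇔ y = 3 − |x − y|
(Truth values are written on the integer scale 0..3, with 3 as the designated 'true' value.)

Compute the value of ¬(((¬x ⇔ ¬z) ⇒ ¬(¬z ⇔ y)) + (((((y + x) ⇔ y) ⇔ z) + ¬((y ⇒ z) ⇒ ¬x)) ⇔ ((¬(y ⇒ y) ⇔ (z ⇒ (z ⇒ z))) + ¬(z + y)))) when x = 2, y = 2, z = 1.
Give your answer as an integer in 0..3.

0

¬x = ¬2 = 1
¬z = ¬1 = 2
¬x ⇔ ¬z = 1 ⇔ 2 = 2
¬z = ¬1 = 2
¬z ⇔ y = 2 ⇔ 2 = 3
¬(¬z ⇔ y) = ¬3 = 0
(¬x ⇔ ¬z) ⇒ ¬(¬z ⇔ y) = 2 ⇒ 0 = 1
y + x = 2 + 2 = 2
(y + x) ⇔ y = 2 ⇔ 2 = 3
((y + x) ⇔ y) ⇔ z = 3 ⇔ 1 = 1
y ⇒ z = 2 ⇒ 1 = 2
¬x = ¬2 = 1
(y ⇒ z) ⇒ ¬x = 2 ⇒ 1 = 2
¬((y ⇒ z) ⇒ ¬x) = ¬2 = 1
(((y + x) ⇔ y) ⇔ z) + ¬((y ⇒ z) ⇒ ¬x) = 1 + 1 = 1
y ⇒ y = 2 ⇒ 2 = 3
¬(y ⇒ y) = ¬3 = 0
z ⇒ z = 1 ⇒ 1 = 3
z ⇒ (z ⇒ z) = 1 ⇒ 3 = 3
¬(y ⇒ y) ⇔ (z ⇒ (z ⇒ z)) = 0 ⇔ 3 = 0
z + y = 1 + 2 = 2
¬(z + y) = ¬2 = 1
(¬(y ⇒ y) ⇔ (z ⇒ (z ⇒ z))) + ¬(z + y) = 0 + 1 = 1
((((y + x) ⇔ y) ⇔ z) + ¬((y ⇒ z) ⇒ ¬x)) ⇔ ((¬(y ⇒ y) ⇔ (z ⇒ (z ⇒ z))) + ¬(z + y)) = 1 ⇔ 1 = 3
((¬x ⇔ ¬z) ⇒ ¬(¬z ⇔ y)) + (((((y + x) ⇔ y) ⇔ z) + ¬((y ⇒ z) ⇒ ¬x)) ⇔ ((¬(y ⇒ y) ⇔ (z ⇒ (z ⇒ z))) + ¬(z + y))) = 1 + 3 = 3
¬(((¬x ⇔ ¬z) ⇒ ¬(¬z ⇔ y)) + (((((y + x) ⇔ y) ⇔ z) + ¬((y ⇒ z) ⇒ ¬x)) ⇔ ((¬(y ⇒ y) ⇔ (z ⇒ (z ⇒ z))) + ¬(z + y)))) = ¬3 = 0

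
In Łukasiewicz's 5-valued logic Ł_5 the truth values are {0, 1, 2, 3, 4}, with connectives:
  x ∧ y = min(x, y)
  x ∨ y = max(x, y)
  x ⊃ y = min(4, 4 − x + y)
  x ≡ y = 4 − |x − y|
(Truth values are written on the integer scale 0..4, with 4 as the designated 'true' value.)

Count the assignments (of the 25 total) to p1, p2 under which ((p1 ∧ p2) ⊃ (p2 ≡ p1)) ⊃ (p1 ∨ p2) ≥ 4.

value 4: 9 assignments (counts)
value 3: 7 assignments
value 2: 5 assignments
value 1: 3 assignments
value 0: 1 assignment
So 9 of the 25 assignments meet the threshold.

9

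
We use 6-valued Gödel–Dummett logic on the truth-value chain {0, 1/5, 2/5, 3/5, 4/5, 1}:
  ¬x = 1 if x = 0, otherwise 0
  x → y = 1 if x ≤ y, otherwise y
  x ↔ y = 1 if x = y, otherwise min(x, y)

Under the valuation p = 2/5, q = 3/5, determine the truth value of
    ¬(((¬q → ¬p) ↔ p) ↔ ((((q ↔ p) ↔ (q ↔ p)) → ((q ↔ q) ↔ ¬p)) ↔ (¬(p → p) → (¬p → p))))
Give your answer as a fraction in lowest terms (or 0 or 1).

¬q = ¬3/5 = 0
¬p = ¬2/5 = 0
¬q → ¬p = 0 → 0 = 1
(¬q → ¬p) ↔ p = 1 ↔ 2/5 = 2/5
q ↔ p = 3/5 ↔ 2/5 = 2/5
q ↔ p = 3/5 ↔ 2/5 = 2/5
(q ↔ p) ↔ (q ↔ p) = 2/5 ↔ 2/5 = 1
q ↔ q = 3/5 ↔ 3/5 = 1
¬p = ¬2/5 = 0
(q ↔ q) ↔ ¬p = 1 ↔ 0 = 0
((q ↔ p) ↔ (q ↔ p)) → ((q ↔ q) ↔ ¬p) = 1 → 0 = 0
p → p = 2/5 → 2/5 = 1
¬(p → p) = ¬1 = 0
¬p = ¬2/5 = 0
¬p → p = 0 → 2/5 = 1
¬(p → p) → (¬p → p) = 0 → 1 = 1
(((q ↔ p) ↔ (q ↔ p)) → ((q ↔ q) ↔ ¬p)) ↔ (¬(p → p) → (¬p → p)) = 0 ↔ 1 = 0
((¬q → ¬p) ↔ p) ↔ ((((q ↔ p) ↔ (q ↔ p)) → ((q ↔ q) ↔ ¬p)) ↔ (¬(p → p) → (¬p → p))) = 2/5 ↔ 0 = 0
¬(((¬q → ¬p) ↔ p) ↔ ((((q ↔ p) ↔ (q ↔ p)) → ((q ↔ q) ↔ ¬p)) ↔ (¬(p → p) → (¬p → p)))) = ¬0 = 1

1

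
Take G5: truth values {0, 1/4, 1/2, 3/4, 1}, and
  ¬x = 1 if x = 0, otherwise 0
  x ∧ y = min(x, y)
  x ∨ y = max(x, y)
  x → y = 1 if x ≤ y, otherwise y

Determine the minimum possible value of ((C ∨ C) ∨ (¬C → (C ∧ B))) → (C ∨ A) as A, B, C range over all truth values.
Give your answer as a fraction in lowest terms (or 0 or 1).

1/4

Take A = 0, B = 0, C = 1/4:
C ∨ C = 1/4 ∨ 1/4 = 1/4
¬C = ¬1/4 = 0
C ∧ B = 1/4 ∧ 0 = 0
¬C → (C ∧ B) = 0 → 0 = 1
(C ∨ C) ∨ (¬C → (C ∧ B)) = 1/4 ∨ 1 = 1
C ∨ A = 1/4 ∨ 0 = 1/4
((C ∨ C) ∨ (¬C → (C ∧ B))) → (C ∨ A) = 1 → 1/4 = 1/4
No assignment yields a value below 1/4, so this is the minimum.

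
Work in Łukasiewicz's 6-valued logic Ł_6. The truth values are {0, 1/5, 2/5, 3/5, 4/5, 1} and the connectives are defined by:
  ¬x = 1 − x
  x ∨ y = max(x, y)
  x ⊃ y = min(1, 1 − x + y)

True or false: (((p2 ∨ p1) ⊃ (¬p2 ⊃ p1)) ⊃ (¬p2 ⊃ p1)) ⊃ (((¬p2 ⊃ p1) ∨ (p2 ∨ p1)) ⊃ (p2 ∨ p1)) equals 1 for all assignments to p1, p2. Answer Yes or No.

No

Counterexample: take p1 = 1/5, p2 = 4/5.
p2 ∨ p1 = 4/5 ∨ 1/5 = 4/5
¬p2 = ¬4/5 = 1/5
¬p2 ⊃ p1 = 1/5 ⊃ 1/5 = 1
(p2 ∨ p1) ⊃ (¬p2 ⊃ p1) = 4/5 ⊃ 1 = 1
¬p2 = ¬4/5 = 1/5
¬p2 ⊃ p1 = 1/5 ⊃ 1/5 = 1
((p2 ∨ p1) ⊃ (¬p2 ⊃ p1)) ⊃ (¬p2 ⊃ p1) = 1 ⊃ 1 = 1
¬p2 = ¬4/5 = 1/5
¬p2 ⊃ p1 = 1/5 ⊃ 1/5 = 1
p2 ∨ p1 = 4/5 ∨ 1/5 = 4/5
(¬p2 ⊃ p1) ∨ (p2 ∨ p1) = 1 ∨ 4/5 = 1
p2 ∨ p1 = 4/5 ∨ 1/5 = 4/5
((¬p2 ⊃ p1) ∨ (p2 ∨ p1)) ⊃ (p2 ∨ p1) = 1 ⊃ 4/5 = 4/5
(((p2 ∨ p1) ⊃ (¬p2 ⊃ p1)) ⊃ (¬p2 ⊃ p1)) ⊃ (((¬p2 ⊃ p1) ∨ (p2 ∨ p1)) ⊃ (p2 ∨ p1)) = 1 ⊃ 4/5 = 4/5
This gives 4/5 ≠ 1.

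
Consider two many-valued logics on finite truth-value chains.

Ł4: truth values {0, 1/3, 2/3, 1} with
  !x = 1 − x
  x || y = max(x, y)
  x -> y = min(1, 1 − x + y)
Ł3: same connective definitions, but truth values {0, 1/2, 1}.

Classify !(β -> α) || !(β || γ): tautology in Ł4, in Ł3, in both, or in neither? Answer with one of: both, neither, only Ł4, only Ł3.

neither

In Ł4: at α = 0, β = 0, γ = 1/3 the value is 2/3 — not a tautology.
In Ł3: at α = 0, β = 0, γ = 1/2 the value is 1/2 — not a tautology.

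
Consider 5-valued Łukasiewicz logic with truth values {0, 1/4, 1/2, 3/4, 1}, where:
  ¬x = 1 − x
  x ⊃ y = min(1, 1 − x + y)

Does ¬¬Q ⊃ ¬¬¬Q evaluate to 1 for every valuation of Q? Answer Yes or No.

Counterexample: take Q = 3/4.
¬Q = ¬3/4 = 1/4
¬¬Q = ¬1/4 = 3/4
¬Q = ¬3/4 = 1/4
¬¬Q = ¬1/4 = 3/4
¬¬¬Q = ¬3/4 = 1/4
¬¬Q ⊃ ¬¬¬Q = 3/4 ⊃ 1/4 = 1/2
This gives 1/2 ≠ 1.

No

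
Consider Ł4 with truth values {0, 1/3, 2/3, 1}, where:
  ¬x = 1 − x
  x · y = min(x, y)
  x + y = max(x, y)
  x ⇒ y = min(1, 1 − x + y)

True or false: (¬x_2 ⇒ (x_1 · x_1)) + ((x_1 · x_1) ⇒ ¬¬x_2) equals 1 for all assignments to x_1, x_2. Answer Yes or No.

Counterexample: take x_1 = 1/3, x_2 = 0.
¬x_2 = ¬0 = 1
x_1 · x_1 = 1/3 · 1/3 = 1/3
¬x_2 ⇒ (x_1 · x_1) = 1 ⇒ 1/3 = 1/3
x_1 · x_1 = 1/3 · 1/3 = 1/3
¬x_2 = ¬0 = 1
¬¬x_2 = ¬1 = 0
(x_1 · x_1) ⇒ ¬¬x_2 = 1/3 ⇒ 0 = 2/3
(¬x_2 ⇒ (x_1 · x_1)) + ((x_1 · x_1) ⇒ ¬¬x_2) = 1/3 + 2/3 = 2/3
This gives 2/3 ≠ 1.

No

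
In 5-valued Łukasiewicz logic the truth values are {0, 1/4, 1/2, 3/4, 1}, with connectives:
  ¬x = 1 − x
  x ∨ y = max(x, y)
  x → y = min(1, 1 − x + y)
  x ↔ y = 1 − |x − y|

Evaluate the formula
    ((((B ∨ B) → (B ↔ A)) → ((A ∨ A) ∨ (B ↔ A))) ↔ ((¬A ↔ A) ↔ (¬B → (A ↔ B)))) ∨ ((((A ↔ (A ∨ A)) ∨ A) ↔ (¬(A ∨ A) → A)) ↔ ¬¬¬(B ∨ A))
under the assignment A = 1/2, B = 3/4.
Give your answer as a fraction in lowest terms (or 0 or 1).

B ∨ B = 3/4 ∨ 3/4 = 3/4
B ↔ A = 3/4 ↔ 1/2 = 3/4
(B ∨ B) → (B ↔ A) = 3/4 → 3/4 = 1
A ∨ A = 1/2 ∨ 1/2 = 1/2
B ↔ A = 3/4 ↔ 1/2 = 3/4
(A ∨ A) ∨ (B ↔ A) = 1/2 ∨ 3/4 = 3/4
((B ∨ B) → (B ↔ A)) → ((A ∨ A) ∨ (B ↔ A)) = 1 → 3/4 = 3/4
¬A = ¬1/2 = 1/2
¬A ↔ A = 1/2 ↔ 1/2 = 1
¬B = ¬3/4 = 1/4
A ↔ B = 1/2 ↔ 3/4 = 3/4
¬B → (A ↔ B) = 1/4 → 3/4 = 1
(¬A ↔ A) ↔ (¬B → (A ↔ B)) = 1 ↔ 1 = 1
(((B ∨ B) → (B ↔ A)) → ((A ∨ A) ∨ (B ↔ A))) ↔ ((¬A ↔ A) ↔ (¬B → (A ↔ B))) = 3/4 ↔ 1 = 3/4
A ∨ A = 1/2 ∨ 1/2 = 1/2
A ↔ (A ∨ A) = 1/2 ↔ 1/2 = 1
(A ↔ (A ∨ A)) ∨ A = 1 ∨ 1/2 = 1
A ∨ A = 1/2 ∨ 1/2 = 1/2
¬(A ∨ A) = ¬1/2 = 1/2
¬(A ∨ A) → A = 1/2 → 1/2 = 1
((A ↔ (A ∨ A)) ∨ A) ↔ (¬(A ∨ A) → A) = 1 ↔ 1 = 1
B ∨ A = 3/4 ∨ 1/2 = 3/4
¬(B ∨ A) = ¬3/4 = 1/4
¬¬(B ∨ A) = ¬1/4 = 3/4
¬¬¬(B ∨ A) = ¬3/4 = 1/4
(((A ↔ (A ∨ A)) ∨ A) ↔ (¬(A ∨ A) → A)) ↔ ¬¬¬(B ∨ A) = 1 ↔ 1/4 = 1/4
((((B ∨ B) → (B ↔ A)) → ((A ∨ A) ∨ (B ↔ A))) ↔ ((¬A ↔ A) ↔ (¬B → (A ↔ B)))) ∨ ((((A ↔ (A ∨ A)) ∨ A) ↔ (¬(A ∨ A) → A)) ↔ ¬¬¬(B ∨ A)) = 3/4 ∨ 1/4 = 3/4

3/4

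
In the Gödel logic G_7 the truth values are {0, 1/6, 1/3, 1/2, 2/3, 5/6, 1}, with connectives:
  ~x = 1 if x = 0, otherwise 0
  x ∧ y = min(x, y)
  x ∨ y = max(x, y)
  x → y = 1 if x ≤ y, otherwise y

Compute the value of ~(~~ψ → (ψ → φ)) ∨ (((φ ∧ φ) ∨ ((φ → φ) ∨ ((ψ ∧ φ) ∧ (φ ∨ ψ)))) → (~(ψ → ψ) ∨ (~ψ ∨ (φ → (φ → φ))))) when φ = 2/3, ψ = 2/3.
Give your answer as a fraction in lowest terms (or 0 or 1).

1

~ψ = ~2/3 = 0
~~ψ = ~0 = 1
ψ → φ = 2/3 → 2/3 = 1
~~ψ → (ψ → φ) = 1 → 1 = 1
~(~~ψ → (ψ → φ)) = ~1 = 0
φ ∧ φ = 2/3 ∧ 2/3 = 2/3
φ → φ = 2/3 → 2/3 = 1
ψ ∧ φ = 2/3 ∧ 2/3 = 2/3
φ ∨ ψ = 2/3 ∨ 2/3 = 2/3
(ψ ∧ φ) ∧ (φ ∨ ψ) = 2/3 ∧ 2/3 = 2/3
(φ → φ) ∨ ((ψ ∧ φ) ∧ (φ ∨ ψ)) = 1 ∨ 2/3 = 1
(φ ∧ φ) ∨ ((φ → φ) ∨ ((ψ ∧ φ) ∧ (φ ∨ ψ))) = 2/3 ∨ 1 = 1
ψ → ψ = 2/3 → 2/3 = 1
~(ψ → ψ) = ~1 = 0
~ψ = ~2/3 = 0
φ → φ = 2/3 → 2/3 = 1
φ → (φ → φ) = 2/3 → 1 = 1
~ψ ∨ (φ → (φ → φ)) = 0 ∨ 1 = 1
~(ψ → ψ) ∨ (~ψ ∨ (φ → (φ → φ))) = 0 ∨ 1 = 1
((φ ∧ φ) ∨ ((φ → φ) ∨ ((ψ ∧ φ) ∧ (φ ∨ ψ)))) → (~(ψ → ψ) ∨ (~ψ ∨ (φ → (φ → φ)))) = 1 → 1 = 1
~(~~ψ → (ψ → φ)) ∨ (((φ ∧ φ) ∨ ((φ → φ) ∨ ((ψ ∧ φ) ∧ (φ ∨ ψ)))) → (~(ψ → ψ) ∨ (~ψ ∨ (φ → (φ → φ))))) = 0 ∨ 1 = 1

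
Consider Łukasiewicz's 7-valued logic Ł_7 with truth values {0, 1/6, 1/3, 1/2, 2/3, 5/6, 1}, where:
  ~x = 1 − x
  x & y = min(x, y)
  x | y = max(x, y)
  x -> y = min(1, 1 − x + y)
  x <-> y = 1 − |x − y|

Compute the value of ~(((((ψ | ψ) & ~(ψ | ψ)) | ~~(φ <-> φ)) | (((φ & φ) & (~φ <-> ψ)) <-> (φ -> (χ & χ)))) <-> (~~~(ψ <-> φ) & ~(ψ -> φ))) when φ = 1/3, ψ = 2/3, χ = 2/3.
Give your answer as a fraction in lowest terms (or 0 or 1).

2/3

ψ | ψ = 2/3 | 2/3 = 2/3
ψ | ψ = 2/3 | 2/3 = 2/3
~(ψ | ψ) = ~2/3 = 1/3
(ψ | ψ) & ~(ψ | ψ) = 2/3 & 1/3 = 1/3
φ <-> φ = 1/3 <-> 1/3 = 1
~(φ <-> φ) = ~1 = 0
~~(φ <-> φ) = ~0 = 1
((ψ | ψ) & ~(ψ | ψ)) | ~~(φ <-> φ) = 1/3 | 1 = 1
φ & φ = 1/3 & 1/3 = 1/3
~φ = ~1/3 = 2/3
~φ <-> ψ = 2/3 <-> 2/3 = 1
(φ & φ) & (~φ <-> ψ) = 1/3 & 1 = 1/3
χ & χ = 2/3 & 2/3 = 2/3
φ -> (χ & χ) = 1/3 -> 2/3 = 1
((φ & φ) & (~φ <-> ψ)) <-> (φ -> (χ & χ)) = 1/3 <-> 1 = 1/3
(((ψ | ψ) & ~(ψ | ψ)) | ~~(φ <-> φ)) | (((φ & φ) & (~φ <-> ψ)) <-> (φ -> (χ & χ))) = 1 | 1/3 = 1
ψ <-> φ = 2/3 <-> 1/3 = 2/3
~(ψ <-> φ) = ~2/3 = 1/3
~~(ψ <-> φ) = ~1/3 = 2/3
~~~(ψ <-> φ) = ~2/3 = 1/3
ψ -> φ = 2/3 -> 1/3 = 2/3
~(ψ -> φ) = ~2/3 = 1/3
~~~(ψ <-> φ) & ~(ψ -> φ) = 1/3 & 1/3 = 1/3
((((ψ | ψ) & ~(ψ | ψ)) | ~~(φ <-> φ)) | (((φ & φ) & (~φ <-> ψ)) <-> (φ -> (χ & χ)))) <-> (~~~(ψ <-> φ) & ~(ψ -> φ)) = 1 <-> 1/3 = 1/3
~(((((ψ | ψ) & ~(ψ | ψ)) | ~~(φ <-> φ)) | (((φ & φ) & (~φ <-> ψ)) <-> (φ -> (χ & χ)))) <-> (~~~(ψ <-> φ) & ~(ψ -> φ))) = ~1/3 = 2/3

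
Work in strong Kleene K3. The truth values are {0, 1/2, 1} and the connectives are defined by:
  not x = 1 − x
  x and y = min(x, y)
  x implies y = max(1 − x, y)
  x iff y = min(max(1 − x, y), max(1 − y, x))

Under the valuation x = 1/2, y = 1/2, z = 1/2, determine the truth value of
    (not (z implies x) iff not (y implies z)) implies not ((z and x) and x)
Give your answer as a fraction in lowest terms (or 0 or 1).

z implies x = 1/2 implies 1/2 = 1/2
not (z implies x) = not 1/2 = 1/2
y implies z = 1/2 implies 1/2 = 1/2
not (y implies z) = not 1/2 = 1/2
not (z implies x) iff not (y implies z) = 1/2 iff 1/2 = 1/2
z and x = 1/2 and 1/2 = 1/2
(z and x) and x = 1/2 and 1/2 = 1/2
not ((z and x) and x) = not 1/2 = 1/2
(not (z implies x) iff not (y implies z)) implies not ((z and x) and x) = 1/2 implies 1/2 = 1/2

1/2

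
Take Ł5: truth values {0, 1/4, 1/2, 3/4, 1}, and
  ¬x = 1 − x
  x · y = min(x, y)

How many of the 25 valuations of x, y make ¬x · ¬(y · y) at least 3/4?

value 1: 1 assignment (counts)
value 3/4: 3 assignments (counts)
value 1/2: 5 assignments
value 1/4: 7 assignments
value 0: 9 assignments
So 4 of the 25 assignments meet the threshold.

4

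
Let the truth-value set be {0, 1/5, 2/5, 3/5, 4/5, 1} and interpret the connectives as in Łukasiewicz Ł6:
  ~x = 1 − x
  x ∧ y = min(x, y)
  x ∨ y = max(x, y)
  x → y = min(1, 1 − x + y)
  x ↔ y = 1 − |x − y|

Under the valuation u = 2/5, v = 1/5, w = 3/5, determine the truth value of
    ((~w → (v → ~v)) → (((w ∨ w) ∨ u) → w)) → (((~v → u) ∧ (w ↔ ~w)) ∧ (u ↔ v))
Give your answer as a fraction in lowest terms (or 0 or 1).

3/5

~w = ~3/5 = 2/5
~v = ~1/5 = 4/5
v → ~v = 1/5 → 4/5 = 1
~w → (v → ~v) = 2/5 → 1 = 1
w ∨ w = 3/5 ∨ 3/5 = 3/5
(w ∨ w) ∨ u = 3/5 ∨ 2/5 = 3/5
((w ∨ w) ∨ u) → w = 3/5 → 3/5 = 1
(~w → (v → ~v)) → (((w ∨ w) ∨ u) → w) = 1 → 1 = 1
~v = ~1/5 = 4/5
~v → u = 4/5 → 2/5 = 3/5
~w = ~3/5 = 2/5
w ↔ ~w = 3/5 ↔ 2/5 = 4/5
(~v → u) ∧ (w ↔ ~w) = 3/5 ∧ 4/5 = 3/5
u ↔ v = 2/5 ↔ 1/5 = 4/5
((~v → u) ∧ (w ↔ ~w)) ∧ (u ↔ v) = 3/5 ∧ 4/5 = 3/5
((~w → (v → ~v)) → (((w ∨ w) ∨ u) → w)) → (((~v → u) ∧ (w ↔ ~w)) ∧ (u ↔ v)) = 1 → 3/5 = 3/5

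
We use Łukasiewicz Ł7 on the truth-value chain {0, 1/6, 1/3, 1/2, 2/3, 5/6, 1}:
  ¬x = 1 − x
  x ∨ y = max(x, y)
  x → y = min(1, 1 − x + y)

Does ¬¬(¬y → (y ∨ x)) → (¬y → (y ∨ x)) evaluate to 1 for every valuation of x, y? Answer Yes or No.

Yes

At x = 5/6, y = 5/6, for instance:
¬y = ¬5/6 = 1/6
y ∨ x = 5/6 ∨ 5/6 = 5/6
¬y → (y ∨ x) = 1/6 → 5/6 = 1
¬(¬y → (y ∨ x)) = ¬1 = 0
¬¬(¬y → (y ∨ x)) = ¬0 = 1
¬¬(¬y → (y ∨ x)) → (¬y → (y ∨ x)) = 1 → 1 = 1
and checking the remaining 48 assignments likewise gives ≥ 1 in every case.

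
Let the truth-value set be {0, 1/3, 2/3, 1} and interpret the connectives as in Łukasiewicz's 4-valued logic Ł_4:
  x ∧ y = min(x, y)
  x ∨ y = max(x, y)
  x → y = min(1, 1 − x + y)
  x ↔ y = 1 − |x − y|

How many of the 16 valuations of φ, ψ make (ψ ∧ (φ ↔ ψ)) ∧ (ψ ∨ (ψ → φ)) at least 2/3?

5

φ = 0, ψ = 0 ↦ 0  <
φ = 0, ψ = 1/3 ↦ 1/3  <
φ = 0, ψ = 2/3 ↦ 1/3  <
φ = 0, ψ = 1 ↦ 0  <
φ = 1/3, ψ = 0 ↦ 0  <
φ = 1/3, ψ = 1/3 ↦ 1/3  <
φ = 1/3, ψ = 2/3 ↦ 2/3  ≥
φ = 1/3, ψ = 1 ↦ 1/3  <
φ = 2/3, ψ = 0 ↦ 0  <
φ = 2/3, ψ = 1/3 ↦ 1/3  <
φ = 2/3, ψ = 2/3 ↦ 2/3  ≥
φ = 2/3, ψ = 1 ↦ 2/3  ≥
φ = 1, ψ = 0 ↦ 0  <
φ = 1, ψ = 1/3 ↦ 1/3  <
φ = 1, ψ = 2/3 ↦ 2/3  ≥
φ = 1, ψ = 1 ↦ 1  ≥
So 5 of the 16 assignments meet the threshold.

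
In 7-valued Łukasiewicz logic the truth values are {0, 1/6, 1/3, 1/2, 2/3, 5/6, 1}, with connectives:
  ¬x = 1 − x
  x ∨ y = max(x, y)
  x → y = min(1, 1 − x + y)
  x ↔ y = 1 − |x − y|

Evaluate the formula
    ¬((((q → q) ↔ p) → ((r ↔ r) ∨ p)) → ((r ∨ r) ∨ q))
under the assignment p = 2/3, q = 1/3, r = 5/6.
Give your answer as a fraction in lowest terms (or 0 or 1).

1/6

q → q = 1/3 → 1/3 = 1
(q → q) ↔ p = 1 ↔ 2/3 = 2/3
r ↔ r = 5/6 ↔ 5/6 = 1
(r ↔ r) ∨ p = 1 ∨ 2/3 = 1
((q → q) ↔ p) → ((r ↔ r) ∨ p) = 2/3 → 1 = 1
r ∨ r = 5/6 ∨ 5/6 = 5/6
(r ∨ r) ∨ q = 5/6 ∨ 1/3 = 5/6
(((q → q) ↔ p) → ((r ↔ r) ∨ p)) → ((r ∨ r) ∨ q) = 1 → 5/6 = 5/6
¬((((q → q) ↔ p) → ((r ↔ r) ∨ p)) → ((r ∨ r) ∨ q)) = ¬5/6 = 1/6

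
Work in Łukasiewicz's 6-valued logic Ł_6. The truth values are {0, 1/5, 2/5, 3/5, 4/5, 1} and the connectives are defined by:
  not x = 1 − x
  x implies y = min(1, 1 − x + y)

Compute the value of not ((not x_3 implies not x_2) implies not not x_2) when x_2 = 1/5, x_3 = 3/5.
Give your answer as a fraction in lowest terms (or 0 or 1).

not x_3 = not 3/5 = 2/5
not x_2 = not 1/5 = 4/5
not x_3 implies not x_2 = 2/5 implies 4/5 = 1
not x_2 = not 1/5 = 4/5
not not x_2 = not 4/5 = 1/5
(not x_3 implies not x_2) implies not not x_2 = 1 implies 1/5 = 1/5
not ((not x_3 implies not x_2) implies not not x_2) = not 1/5 = 4/5

4/5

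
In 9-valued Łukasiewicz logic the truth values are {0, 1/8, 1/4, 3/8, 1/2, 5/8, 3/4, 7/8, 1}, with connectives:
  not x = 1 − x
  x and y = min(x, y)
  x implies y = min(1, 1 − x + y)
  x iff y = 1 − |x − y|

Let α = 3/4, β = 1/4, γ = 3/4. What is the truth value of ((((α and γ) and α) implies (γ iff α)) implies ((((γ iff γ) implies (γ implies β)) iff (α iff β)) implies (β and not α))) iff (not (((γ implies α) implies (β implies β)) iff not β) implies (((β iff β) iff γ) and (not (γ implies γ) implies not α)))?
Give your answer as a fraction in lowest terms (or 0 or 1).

α and γ = 3/4 and 3/4 = 3/4
(α and γ) and α = 3/4 and 3/4 = 3/4
γ iff α = 3/4 iff 3/4 = 1
((α and γ) and α) implies (γ iff α) = 3/4 implies 1 = 1
γ iff γ = 3/4 iff 3/4 = 1
γ implies β = 3/4 implies 1/4 = 1/2
(γ iff γ) implies (γ implies β) = 1 implies 1/2 = 1/2
α iff β = 3/4 iff 1/4 = 1/2
((γ iff γ) implies (γ implies β)) iff (α iff β) = 1/2 iff 1/2 = 1
not α = not 3/4 = 1/4
β and not α = 1/4 and 1/4 = 1/4
(((γ iff γ) implies (γ implies β)) iff (α iff β)) implies (β and not α) = 1 implies 1/4 = 1/4
(((α and γ) and α) implies (γ iff α)) implies ((((γ iff γ) implies (γ implies β)) iff (α iff β)) implies (β and not α)) = 1 implies 1/4 = 1/4
γ implies α = 3/4 implies 3/4 = 1
β implies β = 1/4 implies 1/4 = 1
(γ implies α) implies (β implies β) = 1 implies 1 = 1
not β = not 1/4 = 3/4
((γ implies α) implies (β implies β)) iff not β = 1 iff 3/4 = 3/4
not (((γ implies α) implies (β implies β)) iff not β) = not 3/4 = 1/4
β iff β = 1/4 iff 1/4 = 1
(β iff β) iff γ = 1 iff 3/4 = 3/4
γ implies γ = 3/4 implies 3/4 = 1
not (γ implies γ) = not 1 = 0
not α = not 3/4 = 1/4
not (γ implies γ) implies not α = 0 implies 1/4 = 1
((β iff β) iff γ) and (not (γ implies γ) implies not α) = 3/4 and 1 = 3/4
not (((γ implies α) implies (β implies β)) iff not β) implies (((β iff β) iff γ) and (not (γ implies γ) implies not α)) = 1/4 implies 3/4 = 1
((((α and γ) and α) implies (γ iff α)) implies ((((γ iff γ) implies (γ implies β)) iff (α iff β)) implies (β and not α))) iff (not (((γ implies α) implies (β implies β)) iff not β) implies (((β iff β) iff γ) and (not (γ implies γ) implies not α))) = 1/4 iff 1 = 1/4

1/4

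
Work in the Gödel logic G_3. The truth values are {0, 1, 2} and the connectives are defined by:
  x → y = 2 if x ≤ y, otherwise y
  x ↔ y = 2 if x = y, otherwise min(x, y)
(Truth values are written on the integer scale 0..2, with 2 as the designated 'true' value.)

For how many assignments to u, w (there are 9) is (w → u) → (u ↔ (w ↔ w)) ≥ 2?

6

u = 0, w = 0 ↦ 0  <
u = 0, w = 1 ↦ 2  ≥
u = 0, w = 2 ↦ 2  ≥
u = 1, w = 0 ↦ 1  <
u = 1, w = 1 ↦ 1  <
u = 1, w = 2 ↦ 2  ≥
u = 2, w = 0 ↦ 2  ≥
u = 2, w = 1 ↦ 2  ≥
u = 2, w = 2 ↦ 2  ≥
So 6 of the 9 assignments meet the threshold.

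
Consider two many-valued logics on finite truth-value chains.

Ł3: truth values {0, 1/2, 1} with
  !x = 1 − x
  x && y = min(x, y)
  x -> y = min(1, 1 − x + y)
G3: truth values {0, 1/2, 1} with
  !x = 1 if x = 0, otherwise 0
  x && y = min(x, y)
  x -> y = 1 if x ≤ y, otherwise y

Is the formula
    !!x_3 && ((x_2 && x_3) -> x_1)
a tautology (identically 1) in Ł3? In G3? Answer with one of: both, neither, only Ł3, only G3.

neither

In Ł3: at x_1 = 0, x_2 = 0, x_3 = 0 the value is 0 — not a tautology.
In G3: at x_1 = 0, x_2 = 0, x_3 = 0 the value is 0 — not a tautology.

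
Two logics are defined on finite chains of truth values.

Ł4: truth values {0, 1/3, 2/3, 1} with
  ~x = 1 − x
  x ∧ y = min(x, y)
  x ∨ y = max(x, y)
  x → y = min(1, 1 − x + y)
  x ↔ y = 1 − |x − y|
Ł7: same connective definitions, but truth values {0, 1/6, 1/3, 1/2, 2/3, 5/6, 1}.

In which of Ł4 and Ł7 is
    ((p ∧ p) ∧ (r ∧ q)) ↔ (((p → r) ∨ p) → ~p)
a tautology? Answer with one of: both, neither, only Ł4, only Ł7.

neither

In Ł4: at p = 0, q = 0, r = 0 the value is 0 — not a tautology.
In Ł7: at p = 0, q = 0, r = 0 the value is 0 — not a tautology.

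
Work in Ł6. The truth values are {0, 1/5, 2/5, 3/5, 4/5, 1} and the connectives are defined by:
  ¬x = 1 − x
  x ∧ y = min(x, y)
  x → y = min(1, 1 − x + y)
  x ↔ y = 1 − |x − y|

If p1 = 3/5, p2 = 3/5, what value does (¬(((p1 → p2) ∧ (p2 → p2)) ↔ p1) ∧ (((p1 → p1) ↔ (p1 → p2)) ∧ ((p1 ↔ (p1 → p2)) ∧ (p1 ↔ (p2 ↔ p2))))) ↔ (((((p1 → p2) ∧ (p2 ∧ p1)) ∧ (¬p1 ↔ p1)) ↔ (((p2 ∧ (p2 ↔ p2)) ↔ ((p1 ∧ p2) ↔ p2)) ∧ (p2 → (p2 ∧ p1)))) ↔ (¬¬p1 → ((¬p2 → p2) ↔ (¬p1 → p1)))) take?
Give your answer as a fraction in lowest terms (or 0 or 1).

2/5

p1 → p2 = 3/5 → 3/5 = 1
p2 → p2 = 3/5 → 3/5 = 1
(p1 → p2) ∧ (p2 → p2) = 1 ∧ 1 = 1
((p1 → p2) ∧ (p2 → p2)) ↔ p1 = 1 ↔ 3/5 = 3/5
¬(((p1 → p2) ∧ (p2 → p2)) ↔ p1) = ¬3/5 = 2/5
p1 → p1 = 3/5 → 3/5 = 1
p1 → p2 = 3/5 → 3/5 = 1
(p1 → p1) ↔ (p1 → p2) = 1 ↔ 1 = 1
p1 → p2 = 3/5 → 3/5 = 1
p1 ↔ (p1 → p2) = 3/5 ↔ 1 = 3/5
p2 ↔ p2 = 3/5 ↔ 3/5 = 1
p1 ↔ (p2 ↔ p2) = 3/5 ↔ 1 = 3/5
(p1 ↔ (p1 → p2)) ∧ (p1 ↔ (p2 ↔ p2)) = 3/5 ∧ 3/5 = 3/5
((p1 → p1) ↔ (p1 → p2)) ∧ ((p1 ↔ (p1 → p2)) ∧ (p1 ↔ (p2 ↔ p2))) = 1 ∧ 3/5 = 3/5
¬(((p1 → p2) ∧ (p2 → p2)) ↔ p1) ∧ (((p1 → p1) ↔ (p1 → p2)) ∧ ((p1 ↔ (p1 → p2)) ∧ (p1 ↔ (p2 ↔ p2)))) = 2/5 ∧ 3/5 = 2/5
p1 → p2 = 3/5 → 3/5 = 1
p2 ∧ p1 = 3/5 ∧ 3/5 = 3/5
(p1 → p2) ∧ (p2 ∧ p1) = 1 ∧ 3/5 = 3/5
¬p1 = ¬3/5 = 2/5
¬p1 ↔ p1 = 2/5 ↔ 3/5 = 4/5
((p1 → p2) ∧ (p2 ∧ p1)) ∧ (¬p1 ↔ p1) = 3/5 ∧ 4/5 = 3/5
p2 ↔ p2 = 3/5 ↔ 3/5 = 1
p2 ∧ (p2 ↔ p2) = 3/5 ∧ 1 = 3/5
p1 ∧ p2 = 3/5 ∧ 3/5 = 3/5
(p1 ∧ p2) ↔ p2 = 3/5 ↔ 3/5 = 1
(p2 ∧ (p2 ↔ p2)) ↔ ((p1 ∧ p2) ↔ p2) = 3/5 ↔ 1 = 3/5
p2 ∧ p1 = 3/5 ∧ 3/5 = 3/5
p2 → (p2 ∧ p1) = 3/5 → 3/5 = 1
((p2 ∧ (p2 ↔ p2)) ↔ ((p1 ∧ p2) ↔ p2)) ∧ (p2 → (p2 ∧ p1)) = 3/5 ∧ 1 = 3/5
(((p1 → p2) ∧ (p2 ∧ p1)) ∧ (¬p1 ↔ p1)) ↔ (((p2 ∧ (p2 ↔ p2)) ↔ ((p1 ∧ p2) ↔ p2)) ∧ (p2 → (p2 ∧ p1))) = 3/5 ↔ 3/5 = 1
¬p1 = ¬3/5 = 2/5
¬¬p1 = ¬2/5 = 3/5
¬p2 = ¬3/5 = 2/5
¬p2 → p2 = 2/5 → 3/5 = 1
¬p1 = ¬3/5 = 2/5
¬p1 → p1 = 2/5 → 3/5 = 1
(¬p2 → p2) ↔ (¬p1 → p1) = 1 ↔ 1 = 1
¬¬p1 → ((¬p2 → p2) ↔ (¬p1 → p1)) = 3/5 → 1 = 1
((((p1 → p2) ∧ (p2 ∧ p1)) ∧ (¬p1 ↔ p1)) ↔ (((p2 ∧ (p2 ↔ p2)) ↔ ((p1 ∧ p2) ↔ p2)) ∧ (p2 → (p2 ∧ p1)))) ↔ (¬¬p1 → ((¬p2 → p2) ↔ (¬p1 → p1))) = 1 ↔ 1 = 1
(¬(((p1 → p2) ∧ (p2 → p2)) ↔ p1) ∧ (((p1 → p1) ↔ (p1 → p2)) ∧ ((p1 ↔ (p1 → p2)) ∧ (p1 ↔ (p2 ↔ p2))))) ↔ (((((p1 → p2) ∧ (p2 ∧ p1)) ∧ (¬p1 ↔ p1)) ↔ (((p2 ∧ (p2 ↔ p2)) ↔ ((p1 ∧ p2) ↔ p2)) ∧ (p2 → (p2 ∧ p1)))) ↔ (¬¬p1 → ((¬p2 → p2) ↔ (¬p1 → p1)))) = 2/5 ↔ 1 = 2/5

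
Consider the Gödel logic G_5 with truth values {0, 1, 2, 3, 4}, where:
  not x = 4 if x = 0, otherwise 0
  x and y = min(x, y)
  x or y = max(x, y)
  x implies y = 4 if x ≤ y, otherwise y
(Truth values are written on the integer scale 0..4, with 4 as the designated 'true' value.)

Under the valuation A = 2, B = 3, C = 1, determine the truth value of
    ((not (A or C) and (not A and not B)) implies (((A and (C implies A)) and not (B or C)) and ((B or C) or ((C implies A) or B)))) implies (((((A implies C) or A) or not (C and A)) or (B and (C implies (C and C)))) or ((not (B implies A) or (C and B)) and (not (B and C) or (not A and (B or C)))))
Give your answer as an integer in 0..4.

3

A or C = 2 or 1 = 2
not (A or C) = not 2 = 0
not A = not 2 = 0
not B = not 3 = 0
not A and not B = 0 and 0 = 0
not (A or C) and (not A and not B) = 0 and 0 = 0
C implies A = 1 implies 2 = 4
A and (C implies A) = 2 and 4 = 2
B or C = 3 or 1 = 3
not (B or C) = not 3 = 0
(A and (C implies A)) and not (B or C) = 2 and 0 = 0
B or C = 3 or 1 = 3
C implies A = 1 implies 2 = 4
(C implies A) or B = 4 or 3 = 4
(B or C) or ((C implies A) or B) = 3 or 4 = 4
((A and (C implies A)) and not (B or C)) and ((B or C) or ((C implies A) or B)) = 0 and 4 = 0
(not (A or C) and (not A and not B)) implies (((A and (C implies A)) and not (B or C)) and ((B or C) or ((C implies A) or B))) = 0 implies 0 = 4
A implies C = 2 implies 1 = 1
(A implies C) or A = 1 or 2 = 2
C and A = 1 and 2 = 1
not (C and A) = not 1 = 0
((A implies C) or A) or not (C and A) = 2 or 0 = 2
C and C = 1 and 1 = 1
C implies (C and C) = 1 implies 1 = 4
B and (C implies (C and C)) = 3 and 4 = 3
(((A implies C) or A) or not (C and A)) or (B and (C implies (C and C))) = 2 or 3 = 3
B implies A = 3 implies 2 = 2
not (B implies A) = not 2 = 0
C and B = 1 and 3 = 1
not (B implies A) or (C and B) = 0 or 1 = 1
B and C = 3 and 1 = 1
not (B and C) = not 1 = 0
not A = not 2 = 0
B or C = 3 or 1 = 3
not A and (B or C) = 0 and 3 = 0
not (B and C) or (not A and (B or C)) = 0 or 0 = 0
(not (B implies A) or (C and B)) and (not (B and C) or (not A and (B or C))) = 1 and 0 = 0
((((A implies C) or A) or not (C and A)) or (B and (C implies (C and C)))) or ((not (B implies A) or (C and B)) and (not (B and C) or (not A and (B or C)))) = 3 or 0 = 3
((not (A or C) and (not A and not B)) implies (((A and (C implies A)) and not (B or C)) and ((B or C) or ((C implies A) or B)))) implies (((((A implies C) or A) or not (C and A)) or (B and (C implies (C and C)))) or ((not (B implies A) or (C and B)) and (not (B and C) or (not A and (B or C))))) = 4 implies 3 = 3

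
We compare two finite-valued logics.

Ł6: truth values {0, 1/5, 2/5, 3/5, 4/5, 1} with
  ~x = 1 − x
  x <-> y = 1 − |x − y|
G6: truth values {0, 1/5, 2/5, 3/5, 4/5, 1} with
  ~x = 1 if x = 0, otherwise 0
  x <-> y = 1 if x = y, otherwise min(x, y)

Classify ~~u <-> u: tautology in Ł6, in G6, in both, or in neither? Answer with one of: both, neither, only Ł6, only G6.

only Ł6

In Ł6: every assignment gives 1 — tautology.
In G6: at u = 1/5 the value is 1/5 — not a tautology.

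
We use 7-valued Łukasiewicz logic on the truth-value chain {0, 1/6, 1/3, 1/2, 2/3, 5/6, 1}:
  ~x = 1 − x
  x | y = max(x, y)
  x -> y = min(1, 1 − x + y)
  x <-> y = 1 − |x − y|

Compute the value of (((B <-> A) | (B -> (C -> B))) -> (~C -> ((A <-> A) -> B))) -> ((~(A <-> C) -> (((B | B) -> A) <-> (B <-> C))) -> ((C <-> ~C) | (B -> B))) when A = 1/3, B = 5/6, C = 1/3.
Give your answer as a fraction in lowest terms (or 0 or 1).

B <-> A = 5/6 <-> 1/3 = 1/2
C -> B = 1/3 -> 5/6 = 1
B -> (C -> B) = 5/6 -> 1 = 1
(B <-> A) | (B -> (C -> B)) = 1/2 | 1 = 1
~C = ~1/3 = 2/3
A <-> A = 1/3 <-> 1/3 = 1
(A <-> A) -> B = 1 -> 5/6 = 5/6
~C -> ((A <-> A) -> B) = 2/3 -> 5/6 = 1
((B <-> A) | (B -> (C -> B))) -> (~C -> ((A <-> A) -> B)) = 1 -> 1 = 1
A <-> C = 1/3 <-> 1/3 = 1
~(A <-> C) = ~1 = 0
B | B = 5/6 | 5/6 = 5/6
(B | B) -> A = 5/6 -> 1/3 = 1/2
B <-> C = 5/6 <-> 1/3 = 1/2
((B | B) -> A) <-> (B <-> C) = 1/2 <-> 1/2 = 1
~(A <-> C) -> (((B | B) -> A) <-> (B <-> C)) = 0 -> 1 = 1
~C = ~1/3 = 2/3
C <-> ~C = 1/3 <-> 2/3 = 2/3
B -> B = 5/6 -> 5/6 = 1
(C <-> ~C) | (B -> B) = 2/3 | 1 = 1
(~(A <-> C) -> (((B | B) -> A) <-> (B <-> C))) -> ((C <-> ~C) | (B -> B)) = 1 -> 1 = 1
(((B <-> A) | (B -> (C -> B))) -> (~C -> ((A <-> A) -> B))) -> ((~(A <-> C) -> (((B | B) -> A) <-> (B <-> C))) -> ((C <-> ~C) | (B -> B))) = 1 -> 1 = 1

1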